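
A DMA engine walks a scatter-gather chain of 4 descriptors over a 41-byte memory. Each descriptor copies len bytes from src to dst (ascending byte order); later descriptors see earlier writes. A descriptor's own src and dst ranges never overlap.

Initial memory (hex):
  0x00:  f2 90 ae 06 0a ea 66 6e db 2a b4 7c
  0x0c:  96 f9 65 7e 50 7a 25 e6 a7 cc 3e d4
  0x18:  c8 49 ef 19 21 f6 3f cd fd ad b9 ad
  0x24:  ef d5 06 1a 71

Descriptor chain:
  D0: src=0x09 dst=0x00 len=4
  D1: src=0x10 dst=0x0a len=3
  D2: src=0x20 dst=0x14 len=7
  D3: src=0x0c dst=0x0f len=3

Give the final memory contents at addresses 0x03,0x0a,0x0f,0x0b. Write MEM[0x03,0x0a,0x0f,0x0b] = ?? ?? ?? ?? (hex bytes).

MEM[0x03,0x0a,0x0f,0x0b] = 96 50 25 7a

[0] 0x09->0x00 len=4 : 2a b4 7c 96
[1] 0x10->0x0a len=3 : 50 7a 25
[2] 0x20->0x14 len=7 : fd ad b9 ad ef d5 06
[3] 0x0c->0x0f len=3 : 25 f9 65
query mem[0x03]=0x96, mem[0x0a]=0x50, mem[0x0f]=0x25, mem[0x0b]=0x7a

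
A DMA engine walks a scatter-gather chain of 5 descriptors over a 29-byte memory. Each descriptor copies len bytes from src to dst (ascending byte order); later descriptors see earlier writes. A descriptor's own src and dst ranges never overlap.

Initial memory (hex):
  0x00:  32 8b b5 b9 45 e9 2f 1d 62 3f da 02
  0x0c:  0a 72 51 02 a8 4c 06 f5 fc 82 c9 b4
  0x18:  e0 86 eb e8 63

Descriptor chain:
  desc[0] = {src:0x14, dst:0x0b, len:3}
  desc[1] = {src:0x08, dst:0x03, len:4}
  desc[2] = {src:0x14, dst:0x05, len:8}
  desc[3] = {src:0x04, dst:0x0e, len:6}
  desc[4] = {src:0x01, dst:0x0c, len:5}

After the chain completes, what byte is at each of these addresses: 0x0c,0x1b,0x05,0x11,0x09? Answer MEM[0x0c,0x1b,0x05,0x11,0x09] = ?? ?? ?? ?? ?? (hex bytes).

  after D0: wrote 3B at 0x0b = fc82c9
  after D1: wrote 4B at 0x03 = 623fdafc
  after D2: wrote 8B at 0x05 = fc82c9b4e086ebe8
  after D3: wrote 6B at 0x0e = 3ffc82c9b4e0
  after D4: wrote 5B at 0x0c = 8bb5623ffc
query mem[0x0c]=0x8b, mem[0x1b]=0xe8, mem[0x05]=0xfc, mem[0x11]=0xc9, mem[0x09]=0xe0

MEM[0x0c,0x1b,0x05,0x11,0x09] = 8b e8 fc c9 e0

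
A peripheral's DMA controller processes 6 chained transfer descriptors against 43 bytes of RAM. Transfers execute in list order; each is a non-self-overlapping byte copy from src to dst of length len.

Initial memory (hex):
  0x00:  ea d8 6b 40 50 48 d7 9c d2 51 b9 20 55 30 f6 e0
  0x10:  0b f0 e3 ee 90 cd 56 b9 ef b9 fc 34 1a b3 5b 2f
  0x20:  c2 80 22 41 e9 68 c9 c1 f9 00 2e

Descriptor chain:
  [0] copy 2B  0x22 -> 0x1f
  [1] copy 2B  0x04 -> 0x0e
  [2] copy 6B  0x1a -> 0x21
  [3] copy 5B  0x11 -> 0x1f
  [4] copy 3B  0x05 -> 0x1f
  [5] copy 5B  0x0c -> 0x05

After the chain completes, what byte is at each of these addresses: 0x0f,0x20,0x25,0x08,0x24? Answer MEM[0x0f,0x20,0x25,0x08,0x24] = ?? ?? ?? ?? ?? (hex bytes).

  after D0: wrote 2B at 0x1f = 2241
  after D1: wrote 2B at 0x0e = 5048
  after D2: wrote 6B at 0x21 = fc341ab35b22
  after D3: wrote 5B at 0x1f = f0e3ee90cd
  after D4: wrote 3B at 0x1f = 48d79c
  after D5: wrote 5B at 0x05 = 553050480b
query mem[0x0f]=0x48, mem[0x20]=0xd7, mem[0x25]=0x5b, mem[0x08]=0x48, mem[0x24]=0xb3

MEM[0x0f,0x20,0x25,0x08,0x24] = 48 d7 5b 48 b3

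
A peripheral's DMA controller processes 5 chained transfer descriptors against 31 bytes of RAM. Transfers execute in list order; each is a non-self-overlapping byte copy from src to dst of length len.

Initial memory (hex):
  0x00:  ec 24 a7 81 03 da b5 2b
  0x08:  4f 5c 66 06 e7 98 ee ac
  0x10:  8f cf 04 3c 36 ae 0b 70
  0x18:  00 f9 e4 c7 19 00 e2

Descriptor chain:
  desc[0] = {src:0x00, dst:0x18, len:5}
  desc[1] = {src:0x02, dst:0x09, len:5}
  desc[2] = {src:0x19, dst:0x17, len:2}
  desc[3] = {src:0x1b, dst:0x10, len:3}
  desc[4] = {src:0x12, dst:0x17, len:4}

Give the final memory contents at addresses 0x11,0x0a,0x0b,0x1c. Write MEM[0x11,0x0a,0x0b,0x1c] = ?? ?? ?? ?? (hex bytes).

MEM[0x11,0x0a,0x0b,0x1c] = 03 81 03 03

D0: mem[0x18..0x1c] <- [ec 24 a7 81 03]
D1: mem[0x09..0x0d] <- [a7 81 03 da b5]
D2: mem[0x17..0x18] <- [24 a7]
D3: mem[0x10..0x12] <- [81 03 00]
D4: mem[0x17..0x1a] <- [00 3c 36 ae]
query mem[0x11]=0x03, mem[0x0a]=0x81, mem[0x0b]=0x03, mem[0x1c]=0x03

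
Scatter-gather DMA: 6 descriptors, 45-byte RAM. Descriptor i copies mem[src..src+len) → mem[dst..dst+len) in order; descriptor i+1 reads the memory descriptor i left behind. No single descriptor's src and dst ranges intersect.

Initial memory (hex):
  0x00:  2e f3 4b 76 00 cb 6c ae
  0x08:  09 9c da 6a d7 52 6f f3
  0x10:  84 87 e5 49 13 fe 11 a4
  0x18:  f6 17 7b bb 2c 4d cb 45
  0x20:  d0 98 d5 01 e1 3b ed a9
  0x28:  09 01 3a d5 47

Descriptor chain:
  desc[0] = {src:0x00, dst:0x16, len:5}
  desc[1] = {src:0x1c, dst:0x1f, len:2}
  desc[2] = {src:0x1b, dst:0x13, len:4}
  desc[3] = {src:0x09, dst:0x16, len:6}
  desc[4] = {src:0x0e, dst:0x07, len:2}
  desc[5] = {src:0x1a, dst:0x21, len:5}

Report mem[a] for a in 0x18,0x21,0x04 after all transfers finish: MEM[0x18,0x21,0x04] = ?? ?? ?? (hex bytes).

MEM[0x18,0x21,0x04] = 6a 52 00

#0 dst[0x16+5] := {0x2e,0xf3,0x4b,0x76,0x00}
#1 dst[0x1f+2] := {0x2c,0x4d}
#2 dst[0x13+4] := {0xbb,0x2c,0x4d,0xcb}
#3 dst[0x16+6] := {0x9c,0xda,0x6a,0xd7,0x52,0x6f}
#4 dst[0x07+2] := {0x6f,0xf3}
#5 dst[0x21+5] := {0x52,0x6f,0x2c,0x4d,0xcb}
query mem[0x18]=0x6a, mem[0x21]=0x52, mem[0x04]=0x00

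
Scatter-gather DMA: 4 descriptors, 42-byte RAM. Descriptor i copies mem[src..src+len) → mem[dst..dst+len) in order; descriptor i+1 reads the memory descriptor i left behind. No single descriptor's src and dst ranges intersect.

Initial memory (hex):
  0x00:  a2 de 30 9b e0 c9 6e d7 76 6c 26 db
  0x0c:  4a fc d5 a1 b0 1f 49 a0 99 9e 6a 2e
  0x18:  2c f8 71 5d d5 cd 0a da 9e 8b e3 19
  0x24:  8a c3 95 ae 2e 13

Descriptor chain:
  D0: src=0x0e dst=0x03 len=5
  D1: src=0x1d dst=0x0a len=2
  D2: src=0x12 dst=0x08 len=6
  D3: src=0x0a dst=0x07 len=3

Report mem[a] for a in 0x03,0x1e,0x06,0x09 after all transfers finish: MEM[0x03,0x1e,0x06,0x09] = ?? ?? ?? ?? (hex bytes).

MEM[0x03,0x1e,0x06,0x09] = d5 0a 1f 6a

D0: mem[0x03..0x07] <- [d5 a1 b0 1f 49]
D1: mem[0x0a..0x0b] <- [cd 0a]
D2: mem[0x08..0x0d] <- [49 a0 99 9e 6a 2e]
D3: mem[0x07..0x09] <- [99 9e 6a]
query mem[0x03]=0xd5, mem[0x1e]=0x0a, mem[0x06]=0x1f, mem[0x09]=0x6a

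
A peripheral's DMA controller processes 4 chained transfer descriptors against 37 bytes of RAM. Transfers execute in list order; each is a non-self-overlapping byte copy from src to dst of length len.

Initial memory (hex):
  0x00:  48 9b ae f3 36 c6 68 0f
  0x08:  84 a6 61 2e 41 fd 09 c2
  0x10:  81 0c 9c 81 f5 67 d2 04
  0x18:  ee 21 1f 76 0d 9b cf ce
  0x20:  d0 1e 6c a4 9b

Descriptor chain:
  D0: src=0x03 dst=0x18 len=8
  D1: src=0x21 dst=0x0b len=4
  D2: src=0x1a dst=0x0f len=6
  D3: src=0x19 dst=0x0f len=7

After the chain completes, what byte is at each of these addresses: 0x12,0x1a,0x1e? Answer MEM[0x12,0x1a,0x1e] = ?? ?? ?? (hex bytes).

MEM[0x12,0x1a,0x1e] = 0f c6 a6

  after D0: wrote 8B at 0x18 = f336c6680f84a661
  after D1: wrote 4B at 0x0b = 1e6ca49b
  after D2: wrote 6B at 0x0f = c6680f84a661
  after D3: wrote 7B at 0x0f = 36c6680f84a661
query mem[0x12]=0x0f, mem[0x1a]=0xc6, mem[0x1e]=0xa6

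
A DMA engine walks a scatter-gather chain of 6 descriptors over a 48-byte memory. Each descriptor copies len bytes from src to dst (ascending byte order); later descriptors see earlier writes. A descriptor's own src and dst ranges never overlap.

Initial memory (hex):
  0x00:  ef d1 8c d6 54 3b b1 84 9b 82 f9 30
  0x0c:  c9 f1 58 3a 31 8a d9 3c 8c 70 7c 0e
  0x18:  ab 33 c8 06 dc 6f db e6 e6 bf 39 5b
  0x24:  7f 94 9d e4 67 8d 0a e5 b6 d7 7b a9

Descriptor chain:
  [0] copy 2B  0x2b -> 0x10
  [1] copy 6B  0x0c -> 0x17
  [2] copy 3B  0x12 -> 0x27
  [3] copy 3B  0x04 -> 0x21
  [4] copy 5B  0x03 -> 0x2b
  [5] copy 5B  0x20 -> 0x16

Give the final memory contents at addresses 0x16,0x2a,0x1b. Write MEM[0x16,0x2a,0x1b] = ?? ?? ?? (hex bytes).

MEM[0x16,0x2a,0x1b] = e6 0a e5

D0: mem[0x10..0x11] <- [e5 b6]
D1: mem[0x17..0x1c] <- [c9 f1 58 3a e5 b6]
D2: mem[0x27..0x29] <- [d9 3c 8c]
D3: mem[0x21..0x23] <- [54 3b b1]
D4: mem[0x2b..0x2f] <- [d6 54 3b b1 84]
D5: mem[0x16..0x1a] <- [e6 54 3b b1 7f]
query mem[0x16]=0xe6, mem[0x2a]=0x0a, mem[0x1b]=0xe5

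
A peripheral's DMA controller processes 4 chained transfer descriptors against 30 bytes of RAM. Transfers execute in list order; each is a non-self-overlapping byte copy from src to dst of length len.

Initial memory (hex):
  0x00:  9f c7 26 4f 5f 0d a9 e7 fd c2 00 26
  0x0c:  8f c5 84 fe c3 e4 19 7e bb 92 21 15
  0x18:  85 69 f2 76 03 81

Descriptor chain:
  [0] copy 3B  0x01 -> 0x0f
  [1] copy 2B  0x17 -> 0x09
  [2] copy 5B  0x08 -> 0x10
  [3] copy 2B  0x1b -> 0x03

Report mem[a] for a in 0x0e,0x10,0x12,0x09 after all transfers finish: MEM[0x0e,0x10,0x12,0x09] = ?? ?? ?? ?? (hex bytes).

MEM[0x0e,0x10,0x12,0x09] = 84 fd 85 15

D0: mem[0x0f..0x11] <- [c7 26 4f]
D1: mem[0x09..0x0a] <- [15 85]
D2: mem[0x10..0x14] <- [fd 15 85 26 8f]
D3: mem[0x03..0x04] <- [76 03]
query mem[0x0e]=0x84, mem[0x10]=0xfd, mem[0x12]=0x85, mem[0x09]=0x15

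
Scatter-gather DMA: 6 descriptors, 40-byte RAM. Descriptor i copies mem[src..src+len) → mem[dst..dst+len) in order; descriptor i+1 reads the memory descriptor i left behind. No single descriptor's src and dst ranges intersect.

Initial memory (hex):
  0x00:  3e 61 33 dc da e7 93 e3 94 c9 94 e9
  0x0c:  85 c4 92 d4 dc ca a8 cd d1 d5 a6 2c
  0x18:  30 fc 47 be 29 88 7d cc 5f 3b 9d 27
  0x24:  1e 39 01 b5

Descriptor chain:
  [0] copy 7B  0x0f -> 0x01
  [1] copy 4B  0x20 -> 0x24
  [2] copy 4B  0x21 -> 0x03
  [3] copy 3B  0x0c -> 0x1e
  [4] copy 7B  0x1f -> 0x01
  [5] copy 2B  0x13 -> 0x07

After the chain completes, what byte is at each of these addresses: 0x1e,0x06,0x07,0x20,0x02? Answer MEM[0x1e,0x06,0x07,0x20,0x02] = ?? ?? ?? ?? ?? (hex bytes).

D0: mem[0x01..0x07] <- [d4 dc ca a8 cd d1 d5]
D1: mem[0x24..0x27] <- [5f 3b 9d 27]
D2: mem[0x03..0x06] <- [3b 9d 27 5f]
D3: mem[0x1e..0x20] <- [85 c4 92]
D4: mem[0x01..0x07] <- [c4 92 3b 9d 27 5f 3b]
D5: mem[0x07..0x08] <- [cd d1]
query mem[0x1e]=0x85, mem[0x06]=0x5f, mem[0x07]=0xcd, mem[0x20]=0x92, mem[0x02]=0x92

MEM[0x1e,0x06,0x07,0x20,0x02] = 85 5f cd 92 92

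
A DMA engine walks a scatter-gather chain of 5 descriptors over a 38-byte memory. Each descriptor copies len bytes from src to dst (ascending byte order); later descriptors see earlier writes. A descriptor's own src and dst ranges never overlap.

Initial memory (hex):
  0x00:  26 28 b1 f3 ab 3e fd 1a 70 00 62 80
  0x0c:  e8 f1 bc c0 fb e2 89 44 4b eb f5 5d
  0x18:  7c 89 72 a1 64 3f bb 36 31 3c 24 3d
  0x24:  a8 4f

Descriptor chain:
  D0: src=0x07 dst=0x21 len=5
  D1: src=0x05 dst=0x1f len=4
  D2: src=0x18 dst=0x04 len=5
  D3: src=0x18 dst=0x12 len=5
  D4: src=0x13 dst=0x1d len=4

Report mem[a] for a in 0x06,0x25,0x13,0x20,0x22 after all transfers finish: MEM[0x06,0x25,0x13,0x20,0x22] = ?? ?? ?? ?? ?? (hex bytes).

D0: mem[0x21..0x25] <- [1a 70 00 62 80]
D1: mem[0x1f..0x22] <- [3e fd 1a 70]
D2: mem[0x04..0x08] <- [7c 89 72 a1 64]
D3: mem[0x12..0x16] <- [7c 89 72 a1 64]
D4: mem[0x1d..0x20] <- [89 72 a1 64]
query mem[0x06]=0x72, mem[0x25]=0x80, mem[0x13]=0x89, mem[0x20]=0x64, mem[0x22]=0x70

MEM[0x06,0x25,0x13,0x20,0x22] = 72 80 89 64 70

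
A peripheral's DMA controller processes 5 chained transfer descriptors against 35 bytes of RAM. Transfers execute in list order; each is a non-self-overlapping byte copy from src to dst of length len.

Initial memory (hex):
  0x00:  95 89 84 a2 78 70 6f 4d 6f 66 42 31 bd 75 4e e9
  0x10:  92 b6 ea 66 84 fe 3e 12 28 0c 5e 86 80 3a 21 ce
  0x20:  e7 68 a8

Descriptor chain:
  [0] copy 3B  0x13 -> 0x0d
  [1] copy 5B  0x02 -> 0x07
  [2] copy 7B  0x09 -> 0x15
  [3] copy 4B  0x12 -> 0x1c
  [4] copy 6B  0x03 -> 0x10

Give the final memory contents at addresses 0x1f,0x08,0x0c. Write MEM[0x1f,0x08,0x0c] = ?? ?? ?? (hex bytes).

[0] 0x13->0x0d len=3 : 66 84 fe
[1] 0x02->0x07 len=5 : 84 a2 78 70 6f
[2] 0x09->0x15 len=7 : 78 70 6f bd 66 84 fe
[3] 0x12->0x1c len=4 : ea 66 84 78
[4] 0x03->0x10 len=6 : a2 78 70 6f 84 a2
query mem[0x1f]=0x78, mem[0x08]=0xa2, mem[0x0c]=0xbd

MEM[0x1f,0x08,0x0c] = 78 a2 bd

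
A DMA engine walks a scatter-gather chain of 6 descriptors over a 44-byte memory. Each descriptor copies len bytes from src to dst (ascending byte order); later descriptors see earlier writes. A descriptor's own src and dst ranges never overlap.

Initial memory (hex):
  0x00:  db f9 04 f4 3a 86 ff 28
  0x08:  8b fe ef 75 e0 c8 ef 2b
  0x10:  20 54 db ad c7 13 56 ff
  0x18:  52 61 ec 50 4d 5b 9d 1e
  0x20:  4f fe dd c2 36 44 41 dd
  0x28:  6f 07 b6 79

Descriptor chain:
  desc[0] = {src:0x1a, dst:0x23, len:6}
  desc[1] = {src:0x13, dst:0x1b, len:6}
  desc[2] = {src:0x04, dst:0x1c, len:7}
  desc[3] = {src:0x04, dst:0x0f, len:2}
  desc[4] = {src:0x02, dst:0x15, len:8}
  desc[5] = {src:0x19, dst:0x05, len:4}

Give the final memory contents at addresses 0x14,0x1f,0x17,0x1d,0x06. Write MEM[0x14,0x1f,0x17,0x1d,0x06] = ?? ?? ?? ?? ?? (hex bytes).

MEM[0x14,0x1f,0x17,0x1d,0x06] = c7 28 3a 86 28

[0] 0x1a->0x23 len=6 : ec 50 4d 5b 9d 1e
[1] 0x13->0x1b len=6 : ad c7 13 56 ff 52
[2] 0x04->0x1c len=7 : 3a 86 ff 28 8b fe ef
[3] 0x04->0x0f len=2 : 3a 86
[4] 0x02->0x15 len=8 : 04 f4 3a 86 ff 28 8b fe
[5] 0x19->0x05 len=4 : ff 28 8b fe
query mem[0x14]=0xc7, mem[0x1f]=0x28, mem[0x17]=0x3a, mem[0x1d]=0x86, mem[0x06]=0x28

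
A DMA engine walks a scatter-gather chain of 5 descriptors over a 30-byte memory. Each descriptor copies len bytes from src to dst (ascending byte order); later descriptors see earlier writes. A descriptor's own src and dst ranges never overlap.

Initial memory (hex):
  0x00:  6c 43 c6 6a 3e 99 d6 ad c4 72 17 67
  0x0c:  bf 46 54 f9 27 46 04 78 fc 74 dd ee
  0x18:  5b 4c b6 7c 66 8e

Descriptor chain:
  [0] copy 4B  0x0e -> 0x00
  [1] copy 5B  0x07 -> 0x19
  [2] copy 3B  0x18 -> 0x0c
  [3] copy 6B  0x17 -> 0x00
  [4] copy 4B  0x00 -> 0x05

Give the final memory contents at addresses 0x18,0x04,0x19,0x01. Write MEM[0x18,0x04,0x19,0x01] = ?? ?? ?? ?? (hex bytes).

MEM[0x18,0x04,0x19,0x01] = 5b 72 ad 5b

#0 dst[0x00+4] := {0x54,0xf9,0x27,0x46}
#1 dst[0x19+5] := {0xad,0xc4,0x72,0x17,0x67}
#2 dst[0x0c+3] := {0x5b,0xad,0xc4}
#3 dst[0x00+6] := {0xee,0x5b,0xad,0xc4,0x72,0x17}
#4 dst[0x05+4] := {0xee,0x5b,0xad,0xc4}
query mem[0x18]=0x5b, mem[0x04]=0x72, mem[0x19]=0xad, mem[0x01]=0x5b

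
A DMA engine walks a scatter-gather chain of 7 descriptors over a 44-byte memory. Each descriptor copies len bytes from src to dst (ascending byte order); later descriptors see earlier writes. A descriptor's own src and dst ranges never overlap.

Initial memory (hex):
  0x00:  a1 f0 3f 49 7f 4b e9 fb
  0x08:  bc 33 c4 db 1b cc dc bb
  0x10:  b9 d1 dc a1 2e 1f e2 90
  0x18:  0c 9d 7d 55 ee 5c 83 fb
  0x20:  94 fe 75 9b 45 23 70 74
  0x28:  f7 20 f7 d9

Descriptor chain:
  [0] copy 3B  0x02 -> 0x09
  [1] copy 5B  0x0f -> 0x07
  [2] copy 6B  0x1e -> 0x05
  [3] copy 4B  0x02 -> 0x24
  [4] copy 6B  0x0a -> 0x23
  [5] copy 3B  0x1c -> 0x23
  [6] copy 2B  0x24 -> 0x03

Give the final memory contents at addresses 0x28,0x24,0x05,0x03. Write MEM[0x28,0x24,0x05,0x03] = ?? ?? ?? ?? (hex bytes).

MEM[0x28,0x24,0x05,0x03] = bb 5c 83 5c

D0: mem[0x09..0x0b] <- [3f 49 7f]
D1: mem[0x07..0x0b] <- [bb b9 d1 dc a1]
D2: mem[0x05..0x0a] <- [83 fb 94 fe 75 9b]
D3: mem[0x24..0x27] <- [3f 49 7f 83]
D4: mem[0x23..0x28] <- [9b a1 1b cc dc bb]
D5: mem[0x23..0x25] <- [ee 5c 83]
D6: mem[0x03..0x04] <- [5c 83]
query mem[0x28]=0xbb, mem[0x24]=0x5c, mem[0x05]=0x83, mem[0x03]=0x5c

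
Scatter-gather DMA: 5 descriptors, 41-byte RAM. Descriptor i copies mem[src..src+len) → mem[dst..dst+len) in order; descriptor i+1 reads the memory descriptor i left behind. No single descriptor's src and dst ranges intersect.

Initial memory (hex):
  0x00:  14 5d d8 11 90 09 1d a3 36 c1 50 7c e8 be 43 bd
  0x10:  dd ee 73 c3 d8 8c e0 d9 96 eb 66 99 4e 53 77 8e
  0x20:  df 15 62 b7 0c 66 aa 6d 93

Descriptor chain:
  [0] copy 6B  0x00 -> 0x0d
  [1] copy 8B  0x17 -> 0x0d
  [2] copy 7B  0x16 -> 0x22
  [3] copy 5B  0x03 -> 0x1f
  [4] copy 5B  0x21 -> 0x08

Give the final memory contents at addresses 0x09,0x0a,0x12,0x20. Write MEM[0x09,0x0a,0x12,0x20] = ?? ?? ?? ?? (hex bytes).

D0: mem[0x0d..0x12] <- [14 5d d8 11 90 09]
D1: mem[0x0d..0x14] <- [d9 96 eb 66 99 4e 53 77]
D2: mem[0x22..0x28] <- [e0 d9 96 eb 66 99 4e]
D3: mem[0x1f..0x23] <- [11 90 09 1d a3]
D4: mem[0x08..0x0c] <- [09 1d a3 96 eb]
query mem[0x09]=0x1d, mem[0x0a]=0xa3, mem[0x12]=0x4e, mem[0x20]=0x90

MEM[0x09,0x0a,0x12,0x20] = 1d a3 4e 90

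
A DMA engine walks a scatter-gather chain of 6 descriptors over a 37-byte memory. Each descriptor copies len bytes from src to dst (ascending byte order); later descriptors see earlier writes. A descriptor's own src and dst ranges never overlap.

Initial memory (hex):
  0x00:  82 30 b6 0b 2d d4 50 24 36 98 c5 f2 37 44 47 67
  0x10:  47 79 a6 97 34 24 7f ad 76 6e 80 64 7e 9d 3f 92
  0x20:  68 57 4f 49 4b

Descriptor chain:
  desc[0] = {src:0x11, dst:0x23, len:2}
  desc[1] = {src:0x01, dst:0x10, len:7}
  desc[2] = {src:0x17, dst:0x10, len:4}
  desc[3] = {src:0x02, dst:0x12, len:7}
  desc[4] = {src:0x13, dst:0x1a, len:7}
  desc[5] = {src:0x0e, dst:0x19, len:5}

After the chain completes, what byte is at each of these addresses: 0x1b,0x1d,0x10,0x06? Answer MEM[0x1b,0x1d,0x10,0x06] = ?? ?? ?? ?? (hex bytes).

MEM[0x1b,0x1d,0x10,0x06] = ad b6 ad 50

D0: mem[0x23..0x24] <- [79 a6]
D1: mem[0x10..0x16] <- [30 b6 0b 2d d4 50 24]
D2: mem[0x10..0x13] <- [ad 76 6e 80]
D3: mem[0x12..0x18] <- [b6 0b 2d d4 50 24 36]
D4: mem[0x1a..0x20] <- [0b 2d d4 50 24 36 6e]
D5: mem[0x19..0x1d] <- [47 67 ad 76 b6]
query mem[0x1b]=0xad, mem[0x1d]=0xb6, mem[0x10]=0xad, mem[0x06]=0x50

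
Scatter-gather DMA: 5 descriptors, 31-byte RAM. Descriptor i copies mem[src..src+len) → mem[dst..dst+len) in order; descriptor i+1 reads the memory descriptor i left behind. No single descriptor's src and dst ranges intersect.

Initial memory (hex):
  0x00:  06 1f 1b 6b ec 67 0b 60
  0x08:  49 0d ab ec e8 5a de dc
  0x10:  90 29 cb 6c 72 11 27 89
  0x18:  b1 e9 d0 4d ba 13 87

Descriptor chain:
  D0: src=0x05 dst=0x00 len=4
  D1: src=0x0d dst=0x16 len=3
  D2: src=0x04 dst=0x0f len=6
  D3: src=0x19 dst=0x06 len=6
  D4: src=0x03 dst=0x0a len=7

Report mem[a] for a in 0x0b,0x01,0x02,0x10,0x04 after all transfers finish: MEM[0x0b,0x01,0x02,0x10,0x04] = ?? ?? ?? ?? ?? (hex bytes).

MEM[0x0b,0x01,0x02,0x10,0x04] = ec 0b 60 ba ec

D0: mem[0x00..0x03] <- [67 0b 60 49]
D1: mem[0x16..0x18] <- [5a de dc]
D2: mem[0x0f..0x14] <- [ec 67 0b 60 49 0d]
D3: mem[0x06..0x0b] <- [e9 d0 4d ba 13 87]
D4: mem[0x0a..0x10] <- [49 ec 67 e9 d0 4d ba]
query mem[0x0b]=0xec, mem[0x01]=0x0b, mem[0x02]=0x60, mem[0x10]=0xba, mem[0x04]=0xec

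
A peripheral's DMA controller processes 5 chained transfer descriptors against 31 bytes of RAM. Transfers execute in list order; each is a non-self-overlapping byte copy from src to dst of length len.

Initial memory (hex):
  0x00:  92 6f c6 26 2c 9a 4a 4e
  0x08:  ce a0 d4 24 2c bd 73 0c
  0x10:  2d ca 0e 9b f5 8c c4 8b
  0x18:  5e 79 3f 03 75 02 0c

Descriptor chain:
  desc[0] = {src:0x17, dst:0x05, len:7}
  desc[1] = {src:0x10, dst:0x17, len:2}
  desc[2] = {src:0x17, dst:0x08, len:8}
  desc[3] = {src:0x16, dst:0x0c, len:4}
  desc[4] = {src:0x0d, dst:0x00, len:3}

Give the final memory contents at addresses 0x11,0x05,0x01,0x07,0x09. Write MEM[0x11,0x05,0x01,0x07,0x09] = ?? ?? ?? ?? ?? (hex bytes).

MEM[0x11,0x05,0x01,0x07,0x09] = ca 8b ca 79 ca

  after D0: wrote 7B at 0x05 = 8b5e793f037502
  after D1: wrote 2B at 0x17 = 2dca
  after D2: wrote 8B at 0x08 = 2dca793f0375020c
  after D3: wrote 4B at 0x0c = c42dca79
  after D4: wrote 3B at 0x00 = 2dca79
query mem[0x11]=0xca, mem[0x05]=0x8b, mem[0x01]=0xca, mem[0x07]=0x79, mem[0x09]=0xca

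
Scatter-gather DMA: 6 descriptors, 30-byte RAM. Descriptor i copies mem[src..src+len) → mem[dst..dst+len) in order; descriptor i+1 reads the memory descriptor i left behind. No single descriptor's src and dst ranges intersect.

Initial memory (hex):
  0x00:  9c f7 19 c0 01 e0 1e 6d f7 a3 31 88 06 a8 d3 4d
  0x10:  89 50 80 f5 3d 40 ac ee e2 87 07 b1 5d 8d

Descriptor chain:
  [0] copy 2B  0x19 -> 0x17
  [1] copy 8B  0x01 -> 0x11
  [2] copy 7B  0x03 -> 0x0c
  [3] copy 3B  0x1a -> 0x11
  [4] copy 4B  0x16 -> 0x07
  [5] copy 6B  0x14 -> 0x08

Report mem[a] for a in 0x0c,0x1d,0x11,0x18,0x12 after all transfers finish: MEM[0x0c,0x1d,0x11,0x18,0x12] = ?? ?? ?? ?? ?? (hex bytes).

[0] 0x19->0x17 len=2 : 87 07
[1] 0x01->0x11 len=8 : f7 19 c0 01 e0 1e 6d f7
[2] 0x03->0x0c len=7 : c0 01 e0 1e 6d f7 a3
[3] 0x1a->0x11 len=3 : 07 b1 5d
[4] 0x16->0x07 len=4 : 1e 6d f7 87
[5] 0x14->0x08 len=6 : 01 e0 1e 6d f7 87
query mem[0x0c]=0xf7, mem[0x1d]=0x8d, mem[0x11]=0x07, mem[0x18]=0xf7, mem[0x12]=0xb1

MEM[0x0c,0x1d,0x11,0x18,0x12] = f7 8d 07 f7 b1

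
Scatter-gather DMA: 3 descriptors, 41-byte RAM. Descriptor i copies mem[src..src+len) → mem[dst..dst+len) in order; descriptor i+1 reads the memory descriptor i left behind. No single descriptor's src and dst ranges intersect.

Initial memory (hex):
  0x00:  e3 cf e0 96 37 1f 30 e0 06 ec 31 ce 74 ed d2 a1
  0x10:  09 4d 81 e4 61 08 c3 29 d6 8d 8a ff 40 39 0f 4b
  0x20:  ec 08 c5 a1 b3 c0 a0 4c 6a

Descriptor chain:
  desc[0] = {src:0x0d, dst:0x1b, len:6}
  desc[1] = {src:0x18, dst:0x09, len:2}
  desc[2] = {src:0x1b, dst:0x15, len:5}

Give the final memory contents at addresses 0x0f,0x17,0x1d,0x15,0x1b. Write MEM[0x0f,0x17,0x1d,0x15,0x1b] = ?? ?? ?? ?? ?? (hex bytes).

MEM[0x0f,0x17,0x1d,0x15,0x1b] = a1 a1 a1 ed ed

  after D0: wrote 6B at 0x1b = edd2a1094d81
  after D1: wrote 2B at 0x09 = d68d
  after D2: wrote 5B at 0x15 = edd2a1094d
query mem[0x0f]=0xa1, mem[0x17]=0xa1, mem[0x1d]=0xa1, mem[0x15]=0xed, mem[0x1b]=0xed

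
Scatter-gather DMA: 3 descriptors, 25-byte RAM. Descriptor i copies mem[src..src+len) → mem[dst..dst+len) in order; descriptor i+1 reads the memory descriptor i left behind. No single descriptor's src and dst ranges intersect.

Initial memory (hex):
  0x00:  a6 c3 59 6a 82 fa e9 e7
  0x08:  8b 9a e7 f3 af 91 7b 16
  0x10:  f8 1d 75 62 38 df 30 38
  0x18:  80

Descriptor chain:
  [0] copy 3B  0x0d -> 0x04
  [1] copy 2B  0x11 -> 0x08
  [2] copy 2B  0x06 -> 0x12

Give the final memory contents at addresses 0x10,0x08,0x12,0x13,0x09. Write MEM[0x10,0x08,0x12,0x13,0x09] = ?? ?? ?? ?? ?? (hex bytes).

  after D0: wrote 3B at 0x04 = 917b16
  after D1: wrote 2B at 0x08 = 1d75
  after D2: wrote 2B at 0x12 = 16e7
query mem[0x10]=0xf8, mem[0x08]=0x1d, mem[0x12]=0x16, mem[0x13]=0xe7, mem[0x09]=0x75

MEM[0x10,0x08,0x12,0x13,0x09] = f8 1d 16 e7 75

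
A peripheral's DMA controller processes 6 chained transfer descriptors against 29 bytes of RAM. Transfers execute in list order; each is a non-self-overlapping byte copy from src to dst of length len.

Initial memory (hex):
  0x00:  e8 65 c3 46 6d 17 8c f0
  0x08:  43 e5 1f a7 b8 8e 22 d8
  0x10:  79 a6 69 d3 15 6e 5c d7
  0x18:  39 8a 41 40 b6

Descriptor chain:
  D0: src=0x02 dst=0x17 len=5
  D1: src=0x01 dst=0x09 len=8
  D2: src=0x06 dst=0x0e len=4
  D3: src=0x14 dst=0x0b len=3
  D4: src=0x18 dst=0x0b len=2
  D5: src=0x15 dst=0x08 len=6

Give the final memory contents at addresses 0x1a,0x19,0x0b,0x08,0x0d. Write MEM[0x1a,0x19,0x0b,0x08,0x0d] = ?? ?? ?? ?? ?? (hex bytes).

[0] 0x02->0x17 len=5 : c3 46 6d 17 8c
[1] 0x01->0x09 len=8 : 65 c3 46 6d 17 8c f0 43
[2] 0x06->0x0e len=4 : 8c f0 43 65
[3] 0x14->0x0b len=3 : 15 6e 5c
[4] 0x18->0x0b len=2 : 46 6d
[5] 0x15->0x08 len=6 : 6e 5c c3 46 6d 17
query mem[0x1a]=0x17, mem[0x19]=0x6d, mem[0x0b]=0x46, mem[0x08]=0x6e, mem[0x0d]=0x17

MEM[0x1a,0x19,0x0b,0x08,0x0d] = 17 6d 46 6e 17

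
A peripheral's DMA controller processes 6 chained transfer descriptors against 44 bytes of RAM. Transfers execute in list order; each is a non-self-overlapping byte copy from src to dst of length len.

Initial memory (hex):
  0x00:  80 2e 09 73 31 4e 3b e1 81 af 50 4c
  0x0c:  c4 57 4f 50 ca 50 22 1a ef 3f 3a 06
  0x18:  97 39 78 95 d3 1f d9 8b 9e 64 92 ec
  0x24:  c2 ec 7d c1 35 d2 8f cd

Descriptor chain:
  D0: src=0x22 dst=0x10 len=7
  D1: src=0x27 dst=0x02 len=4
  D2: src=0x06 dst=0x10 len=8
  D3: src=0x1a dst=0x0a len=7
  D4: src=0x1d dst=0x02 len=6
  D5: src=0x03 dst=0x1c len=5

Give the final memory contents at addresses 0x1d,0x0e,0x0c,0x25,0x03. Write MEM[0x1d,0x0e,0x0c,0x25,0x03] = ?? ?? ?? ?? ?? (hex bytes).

MEM[0x1d,0x0e,0x0c,0x25,0x03] = 8b d9 d3 ec d9

D0: mem[0x10..0x16] <- [92 ec c2 ec 7d c1 35]
D1: mem[0x02..0x05] <- [c1 35 d2 8f]
D2: mem[0x10..0x17] <- [3b e1 81 af 50 4c c4 57]
D3: mem[0x0a..0x10] <- [78 95 d3 1f d9 8b 9e]
D4: mem[0x02..0x07] <- [1f d9 8b 9e 64 92]
D5: mem[0x1c..0x20] <- [d9 8b 9e 64 92]
query mem[0x1d]=0x8b, mem[0x0e]=0xd9, mem[0x0c]=0xd3, mem[0x25]=0xec, mem[0x03]=0xd9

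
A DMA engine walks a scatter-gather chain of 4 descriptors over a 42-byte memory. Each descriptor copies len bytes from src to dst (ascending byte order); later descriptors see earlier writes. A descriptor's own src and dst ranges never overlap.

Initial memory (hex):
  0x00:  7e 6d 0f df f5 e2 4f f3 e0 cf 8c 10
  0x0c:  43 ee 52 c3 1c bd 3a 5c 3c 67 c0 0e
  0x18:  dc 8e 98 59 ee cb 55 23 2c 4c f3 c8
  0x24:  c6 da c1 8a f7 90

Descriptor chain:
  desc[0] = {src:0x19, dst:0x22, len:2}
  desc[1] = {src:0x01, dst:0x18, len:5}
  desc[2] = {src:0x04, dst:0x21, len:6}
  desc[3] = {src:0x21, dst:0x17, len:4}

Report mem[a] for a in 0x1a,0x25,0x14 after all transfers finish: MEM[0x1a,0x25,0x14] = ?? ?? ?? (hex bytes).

MEM[0x1a,0x25,0x14] = f3 e0 3c

[0] 0x19->0x22 len=2 : 8e 98
[1] 0x01->0x18 len=5 : 6d 0f df f5 e2
[2] 0x04->0x21 len=6 : f5 e2 4f f3 e0 cf
[3] 0x21->0x17 len=4 : f5 e2 4f f3
query mem[0x1a]=0xf3, mem[0x25]=0xe0, mem[0x14]=0x3c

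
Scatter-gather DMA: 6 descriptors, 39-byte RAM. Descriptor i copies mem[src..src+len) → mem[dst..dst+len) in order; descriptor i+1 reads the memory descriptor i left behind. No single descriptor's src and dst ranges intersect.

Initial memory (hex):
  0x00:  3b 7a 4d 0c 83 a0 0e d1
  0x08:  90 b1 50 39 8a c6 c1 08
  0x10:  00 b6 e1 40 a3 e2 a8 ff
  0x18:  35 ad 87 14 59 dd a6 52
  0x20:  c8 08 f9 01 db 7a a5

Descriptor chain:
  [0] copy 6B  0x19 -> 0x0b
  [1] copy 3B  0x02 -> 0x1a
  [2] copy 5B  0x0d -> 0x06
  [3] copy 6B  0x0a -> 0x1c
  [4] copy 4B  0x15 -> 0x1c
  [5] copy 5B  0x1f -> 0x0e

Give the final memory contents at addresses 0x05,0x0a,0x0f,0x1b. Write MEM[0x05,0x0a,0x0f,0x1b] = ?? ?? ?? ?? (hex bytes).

[0] 0x19->0x0b len=6 : ad 87 14 59 dd a6
[1] 0x02->0x1a len=3 : 4d 0c 83
[2] 0x0d->0x06 len=5 : 14 59 dd a6 b6
[3] 0x0a->0x1c len=6 : b6 ad 87 14 59 dd
[4] 0x15->0x1c len=4 : e2 a8 ff 35
[5] 0x1f->0x0e len=5 : 35 59 dd f9 01
query mem[0x05]=0xa0, mem[0x0a]=0xb6, mem[0x0f]=0x59, mem[0x1b]=0x0c

MEM[0x05,0x0a,0x0f,0x1b] = a0 b6 59 0c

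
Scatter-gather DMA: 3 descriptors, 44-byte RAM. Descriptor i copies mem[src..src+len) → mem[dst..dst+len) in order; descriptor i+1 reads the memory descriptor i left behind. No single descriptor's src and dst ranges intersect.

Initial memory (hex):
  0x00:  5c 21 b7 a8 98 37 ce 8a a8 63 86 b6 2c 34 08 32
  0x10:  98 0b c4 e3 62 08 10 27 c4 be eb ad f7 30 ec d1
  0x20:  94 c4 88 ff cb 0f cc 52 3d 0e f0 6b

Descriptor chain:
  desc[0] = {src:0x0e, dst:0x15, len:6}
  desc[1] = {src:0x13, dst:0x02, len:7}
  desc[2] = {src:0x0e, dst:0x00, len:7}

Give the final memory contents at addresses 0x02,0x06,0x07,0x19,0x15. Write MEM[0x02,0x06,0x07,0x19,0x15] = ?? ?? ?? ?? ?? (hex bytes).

D0: mem[0x15..0x1a] <- [08 32 98 0b c4 e3]
D1: mem[0x02..0x08] <- [e3 62 08 32 98 0b c4]
D2: mem[0x00..0x06] <- [08 32 98 0b c4 e3 62]
query mem[0x02]=0x98, mem[0x06]=0x62, mem[0x07]=0x0b, mem[0x19]=0xc4, mem[0x15]=0x08

MEM[0x02,0x06,0x07,0x19,0x15] = 98 62 0b c4 08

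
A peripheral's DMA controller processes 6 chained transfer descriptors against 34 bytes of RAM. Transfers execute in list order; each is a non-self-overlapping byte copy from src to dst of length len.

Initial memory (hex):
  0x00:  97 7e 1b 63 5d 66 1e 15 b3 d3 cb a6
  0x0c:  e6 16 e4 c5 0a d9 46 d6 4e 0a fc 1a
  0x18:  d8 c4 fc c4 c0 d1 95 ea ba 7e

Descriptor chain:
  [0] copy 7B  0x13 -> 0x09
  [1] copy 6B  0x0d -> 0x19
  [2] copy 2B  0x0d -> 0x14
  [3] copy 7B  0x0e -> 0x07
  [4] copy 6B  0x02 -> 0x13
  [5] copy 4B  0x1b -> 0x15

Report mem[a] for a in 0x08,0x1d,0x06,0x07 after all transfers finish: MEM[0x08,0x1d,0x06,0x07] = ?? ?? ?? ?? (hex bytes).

D0: mem[0x09..0x0f] <- [d6 4e 0a fc 1a d8 c4]
D1: mem[0x19..0x1e] <- [1a d8 c4 0a d9 46]
D2: mem[0x14..0x15] <- [1a d8]
D3: mem[0x07..0x0d] <- [d8 c4 0a d9 46 d6 1a]
D4: mem[0x13..0x18] <- [1b 63 5d 66 1e d8]
D5: mem[0x15..0x18] <- [c4 0a d9 46]
query mem[0x08]=0xc4, mem[0x1d]=0xd9, mem[0x06]=0x1e, mem[0x07]=0xd8

MEM[0x08,0x1d,0x06,0x07] = c4 d9 1e d8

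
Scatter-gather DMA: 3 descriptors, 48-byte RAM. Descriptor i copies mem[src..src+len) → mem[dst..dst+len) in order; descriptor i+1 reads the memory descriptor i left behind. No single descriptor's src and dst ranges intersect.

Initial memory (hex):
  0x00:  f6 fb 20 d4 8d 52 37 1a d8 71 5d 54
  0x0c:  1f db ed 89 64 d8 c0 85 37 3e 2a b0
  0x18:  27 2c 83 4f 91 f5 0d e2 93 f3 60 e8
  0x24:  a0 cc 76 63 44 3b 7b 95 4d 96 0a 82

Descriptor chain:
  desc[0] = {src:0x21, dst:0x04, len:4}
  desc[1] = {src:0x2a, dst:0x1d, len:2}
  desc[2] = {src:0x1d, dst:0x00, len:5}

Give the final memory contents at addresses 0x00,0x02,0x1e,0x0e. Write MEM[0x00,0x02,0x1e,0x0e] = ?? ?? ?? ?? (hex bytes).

  after D0: wrote 4B at 0x04 = f360e8a0
  after D1: wrote 2B at 0x1d = 7b95
  after D2: wrote 5B at 0x00 = 7b95e293f3
query mem[0x00]=0x7b, mem[0x02]=0xe2, mem[0x1e]=0x95, mem[0x0e]=0xed

MEM[0x00,0x02,0x1e,0x0e] = 7b e2 95 ed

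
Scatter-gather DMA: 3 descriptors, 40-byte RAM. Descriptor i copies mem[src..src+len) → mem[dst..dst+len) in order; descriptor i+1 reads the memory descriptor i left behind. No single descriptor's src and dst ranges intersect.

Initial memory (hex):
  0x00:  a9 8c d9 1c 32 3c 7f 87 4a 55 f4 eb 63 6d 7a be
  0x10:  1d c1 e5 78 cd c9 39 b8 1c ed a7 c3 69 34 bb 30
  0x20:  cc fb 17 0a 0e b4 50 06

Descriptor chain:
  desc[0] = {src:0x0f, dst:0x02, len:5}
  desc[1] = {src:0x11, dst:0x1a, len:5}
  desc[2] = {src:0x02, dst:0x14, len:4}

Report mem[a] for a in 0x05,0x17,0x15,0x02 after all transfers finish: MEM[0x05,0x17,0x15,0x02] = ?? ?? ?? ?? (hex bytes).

D0: mem[0x02..0x06] <- [be 1d c1 e5 78]
D1: mem[0x1a..0x1e] <- [c1 e5 78 cd c9]
D2: mem[0x14..0x17] <- [be 1d c1 e5]
query mem[0x05]=0xe5, mem[0x17]=0xe5, mem[0x15]=0x1d, mem[0x02]=0xbe

MEM[0x05,0x17,0x15,0x02] = e5 e5 1d be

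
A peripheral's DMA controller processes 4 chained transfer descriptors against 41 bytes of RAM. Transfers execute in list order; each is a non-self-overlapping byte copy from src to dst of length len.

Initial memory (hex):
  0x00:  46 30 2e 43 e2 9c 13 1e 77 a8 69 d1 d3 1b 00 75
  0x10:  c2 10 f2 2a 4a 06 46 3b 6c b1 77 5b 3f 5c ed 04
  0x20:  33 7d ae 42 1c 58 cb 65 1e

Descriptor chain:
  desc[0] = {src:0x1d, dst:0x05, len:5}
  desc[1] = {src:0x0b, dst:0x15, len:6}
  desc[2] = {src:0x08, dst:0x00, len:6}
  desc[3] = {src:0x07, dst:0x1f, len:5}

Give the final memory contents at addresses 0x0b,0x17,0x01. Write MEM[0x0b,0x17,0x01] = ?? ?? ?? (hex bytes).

MEM[0x0b,0x17,0x01] = d1 1b 7d

  after D0: wrote 5B at 0x05 = 5ced04337d
  after D1: wrote 6B at 0x15 = d1d31b0075c2
  after D2: wrote 6B at 0x00 = 337d69d1d31b
  after D3: wrote 5B at 0x1f = 04337d69d1
query mem[0x0b]=0xd1, mem[0x17]=0x1b, mem[0x01]=0x7d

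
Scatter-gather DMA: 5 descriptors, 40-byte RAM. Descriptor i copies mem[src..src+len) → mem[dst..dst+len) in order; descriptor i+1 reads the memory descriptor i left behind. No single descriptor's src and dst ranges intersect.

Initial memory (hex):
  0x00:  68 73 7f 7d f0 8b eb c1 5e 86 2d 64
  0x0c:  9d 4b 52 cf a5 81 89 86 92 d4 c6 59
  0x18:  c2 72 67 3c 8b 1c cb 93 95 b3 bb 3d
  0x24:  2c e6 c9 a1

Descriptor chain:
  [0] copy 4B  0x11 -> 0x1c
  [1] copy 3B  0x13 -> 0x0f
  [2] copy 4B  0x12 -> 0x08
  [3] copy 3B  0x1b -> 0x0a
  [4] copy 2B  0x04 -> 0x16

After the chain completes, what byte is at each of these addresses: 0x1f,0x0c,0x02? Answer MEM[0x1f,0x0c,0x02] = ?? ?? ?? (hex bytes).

#0 dst[0x1c+4] := {0x81,0x89,0x86,0x92}
#1 dst[0x0f+3] := {0x86,0x92,0xd4}
#2 dst[0x08+4] := {0x89,0x86,0x92,0xd4}
#3 dst[0x0a+3] := {0x3c,0x81,0x89}
#4 dst[0x16+2] := {0xf0,0x8b}
query mem[0x1f]=0x92, mem[0x0c]=0x89, mem[0x02]=0x7f

MEM[0x1f,0x0c,0x02] = 92 89 7f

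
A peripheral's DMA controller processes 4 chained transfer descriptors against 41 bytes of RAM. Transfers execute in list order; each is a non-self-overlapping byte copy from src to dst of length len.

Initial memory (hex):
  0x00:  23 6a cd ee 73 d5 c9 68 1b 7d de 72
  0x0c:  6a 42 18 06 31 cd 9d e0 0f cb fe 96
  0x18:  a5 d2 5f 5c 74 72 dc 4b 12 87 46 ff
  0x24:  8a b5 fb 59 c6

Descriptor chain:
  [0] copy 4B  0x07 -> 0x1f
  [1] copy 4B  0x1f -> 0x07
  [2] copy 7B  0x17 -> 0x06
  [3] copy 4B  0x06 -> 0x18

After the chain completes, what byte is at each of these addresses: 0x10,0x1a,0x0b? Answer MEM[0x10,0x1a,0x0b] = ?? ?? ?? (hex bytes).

MEM[0x10,0x1a,0x0b] = 31 d2 74

D0: mem[0x1f..0x22] <- [68 1b 7d de]
D1: mem[0x07..0x0a] <- [68 1b 7d de]
D2: mem[0x06..0x0c] <- [96 a5 d2 5f 5c 74 72]
D3: mem[0x18..0x1b] <- [96 a5 d2 5f]
query mem[0x10]=0x31, mem[0x1a]=0xd2, mem[0x0b]=0x74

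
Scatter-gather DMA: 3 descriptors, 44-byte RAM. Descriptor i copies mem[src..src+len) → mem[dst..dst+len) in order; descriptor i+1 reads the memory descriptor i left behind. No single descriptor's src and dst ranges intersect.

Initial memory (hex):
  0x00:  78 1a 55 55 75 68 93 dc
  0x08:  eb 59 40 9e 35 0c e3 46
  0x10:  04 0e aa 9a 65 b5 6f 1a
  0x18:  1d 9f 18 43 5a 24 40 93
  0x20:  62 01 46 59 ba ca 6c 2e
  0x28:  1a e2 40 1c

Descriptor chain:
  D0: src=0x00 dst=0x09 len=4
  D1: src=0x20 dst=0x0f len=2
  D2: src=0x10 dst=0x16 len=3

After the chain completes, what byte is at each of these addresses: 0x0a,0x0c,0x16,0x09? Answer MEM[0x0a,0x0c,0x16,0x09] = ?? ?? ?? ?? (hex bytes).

#0 dst[0x09+4] := {0x78,0x1a,0x55,0x55}
#1 dst[0x0f+2] := {0x62,0x01}
#2 dst[0x16+3] := {0x01,0x0e,0xaa}
query mem[0x0a]=0x1a, mem[0x0c]=0x55, mem[0x16]=0x01, mem[0x09]=0x78

MEM[0x0a,0x0c,0x16,0x09] = 1a 55 01 78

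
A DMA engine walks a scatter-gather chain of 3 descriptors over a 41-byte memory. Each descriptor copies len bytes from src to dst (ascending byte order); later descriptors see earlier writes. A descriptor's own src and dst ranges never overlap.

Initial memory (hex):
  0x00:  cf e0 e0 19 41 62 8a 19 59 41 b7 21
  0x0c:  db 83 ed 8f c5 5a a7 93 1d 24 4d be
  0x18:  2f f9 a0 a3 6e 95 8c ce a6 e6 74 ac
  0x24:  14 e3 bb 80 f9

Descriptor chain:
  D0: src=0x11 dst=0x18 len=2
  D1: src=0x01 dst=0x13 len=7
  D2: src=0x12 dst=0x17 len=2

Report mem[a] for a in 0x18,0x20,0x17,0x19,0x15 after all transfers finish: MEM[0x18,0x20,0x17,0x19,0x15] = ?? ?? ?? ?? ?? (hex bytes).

MEM[0x18,0x20,0x17,0x19,0x15] = e0 a6 a7 19 19

#0 dst[0x18+2] := {0x5a,0xa7}
#1 dst[0x13+7] := {0xe0,0xe0,0x19,0x41,0x62,0x8a,0x19}
#2 dst[0x17+2] := {0xa7,0xe0}
query mem[0x18]=0xe0, mem[0x20]=0xa6, mem[0x17]=0xa7, mem[0x19]=0x19, mem[0x15]=0x19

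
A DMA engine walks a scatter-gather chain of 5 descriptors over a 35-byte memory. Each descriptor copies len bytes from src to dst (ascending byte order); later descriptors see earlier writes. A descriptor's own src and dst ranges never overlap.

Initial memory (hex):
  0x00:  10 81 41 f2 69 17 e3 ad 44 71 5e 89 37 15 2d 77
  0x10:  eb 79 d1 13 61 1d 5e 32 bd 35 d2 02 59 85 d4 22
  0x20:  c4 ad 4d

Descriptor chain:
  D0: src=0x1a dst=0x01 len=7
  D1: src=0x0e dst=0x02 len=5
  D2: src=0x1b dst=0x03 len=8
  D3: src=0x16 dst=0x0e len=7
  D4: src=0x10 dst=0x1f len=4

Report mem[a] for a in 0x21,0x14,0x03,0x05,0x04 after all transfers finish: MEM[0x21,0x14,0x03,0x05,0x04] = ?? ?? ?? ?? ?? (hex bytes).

MEM[0x21,0x14,0x03,0x05,0x04] = d2 59 02 85 59

  after D0: wrote 7B at 0x01 = d2025985d422c4
  after D1: wrote 5B at 0x02 = 2d77eb79d1
  after D2: wrote 8B at 0x03 = 025985d422c4ad4d
  after D3: wrote 7B at 0x0e = 5e32bd35d20259
  after D4: wrote 4B at 0x1f = bd35d202
query mem[0x21]=0xd2, mem[0x14]=0x59, mem[0x03]=0x02, mem[0x05]=0x85, mem[0x04]=0x59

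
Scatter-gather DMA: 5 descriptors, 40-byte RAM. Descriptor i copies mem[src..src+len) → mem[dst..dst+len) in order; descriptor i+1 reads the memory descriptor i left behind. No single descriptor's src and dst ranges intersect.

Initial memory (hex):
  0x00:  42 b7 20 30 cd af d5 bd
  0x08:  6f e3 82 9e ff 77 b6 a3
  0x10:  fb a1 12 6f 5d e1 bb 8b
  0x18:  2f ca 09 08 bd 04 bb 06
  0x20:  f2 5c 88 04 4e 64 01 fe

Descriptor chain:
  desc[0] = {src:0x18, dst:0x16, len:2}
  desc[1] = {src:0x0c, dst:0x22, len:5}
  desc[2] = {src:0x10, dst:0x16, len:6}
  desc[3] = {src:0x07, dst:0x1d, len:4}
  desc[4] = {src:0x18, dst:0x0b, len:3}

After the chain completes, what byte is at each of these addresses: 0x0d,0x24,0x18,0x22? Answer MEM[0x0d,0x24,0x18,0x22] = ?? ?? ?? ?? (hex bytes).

MEM[0x0d,0x24,0x18,0x22] = 5d b6 12 ff

  after D0: wrote 2B at 0x16 = 2fca
  after D1: wrote 5B at 0x22 = ff77b6a3fb
  after D2: wrote 6B at 0x16 = fba1126f5de1
  after D3: wrote 4B at 0x1d = bd6fe382
  after D4: wrote 3B at 0x0b = 126f5d
query mem[0x0d]=0x5d, mem[0x24]=0xb6, mem[0x18]=0x12, mem[0x22]=0xff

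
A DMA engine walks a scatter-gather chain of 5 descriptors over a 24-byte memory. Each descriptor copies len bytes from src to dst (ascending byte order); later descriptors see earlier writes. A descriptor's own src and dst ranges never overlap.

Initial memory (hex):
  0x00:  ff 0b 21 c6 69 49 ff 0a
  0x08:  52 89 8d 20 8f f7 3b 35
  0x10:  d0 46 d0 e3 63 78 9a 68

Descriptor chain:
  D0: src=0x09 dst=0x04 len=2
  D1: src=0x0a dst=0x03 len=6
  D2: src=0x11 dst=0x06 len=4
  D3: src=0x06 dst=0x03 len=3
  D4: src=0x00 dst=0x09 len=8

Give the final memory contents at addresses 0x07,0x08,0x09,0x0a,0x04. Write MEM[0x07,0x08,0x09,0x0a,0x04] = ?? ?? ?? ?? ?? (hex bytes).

MEM[0x07,0x08,0x09,0x0a,0x04] = d0 e3 ff 0b d0

[0] 0x09->0x04 len=2 : 89 8d
[1] 0x0a->0x03 len=6 : 8d 20 8f f7 3b 35
[2] 0x11->0x06 len=4 : 46 d0 e3 63
[3] 0x06->0x03 len=3 : 46 d0 e3
[4] 0x00->0x09 len=8 : ff 0b 21 46 d0 e3 46 d0
query mem[0x07]=0xd0, mem[0x08]=0xe3, mem[0x09]=0xff, mem[0x0a]=0x0b, mem[0x04]=0xd0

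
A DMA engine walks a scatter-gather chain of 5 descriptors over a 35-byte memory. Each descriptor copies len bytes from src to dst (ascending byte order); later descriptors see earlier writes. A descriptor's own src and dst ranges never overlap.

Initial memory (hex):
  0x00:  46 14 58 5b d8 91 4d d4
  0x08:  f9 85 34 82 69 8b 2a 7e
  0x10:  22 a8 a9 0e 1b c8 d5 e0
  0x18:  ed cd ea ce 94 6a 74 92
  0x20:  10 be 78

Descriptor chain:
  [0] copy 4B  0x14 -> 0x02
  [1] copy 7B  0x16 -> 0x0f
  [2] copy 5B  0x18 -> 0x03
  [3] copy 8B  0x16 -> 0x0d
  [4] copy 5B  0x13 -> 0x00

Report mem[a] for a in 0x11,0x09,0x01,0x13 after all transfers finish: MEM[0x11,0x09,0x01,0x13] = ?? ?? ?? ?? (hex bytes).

D0: mem[0x02..0x05] <- [1b c8 d5 e0]
D1: mem[0x0f..0x15] <- [d5 e0 ed cd ea ce 94]
D2: mem[0x03..0x07] <- [ed cd ea ce 94]
D3: mem[0x0d..0x14] <- [d5 e0 ed cd ea ce 94 6a]
D4: mem[0x00..0x04] <- [94 6a 94 d5 e0]
query mem[0x11]=0xea, mem[0x09]=0x85, mem[0x01]=0x6a, mem[0x13]=0x94

MEM[0x11,0x09,0x01,0x13] = ea 85 6a 94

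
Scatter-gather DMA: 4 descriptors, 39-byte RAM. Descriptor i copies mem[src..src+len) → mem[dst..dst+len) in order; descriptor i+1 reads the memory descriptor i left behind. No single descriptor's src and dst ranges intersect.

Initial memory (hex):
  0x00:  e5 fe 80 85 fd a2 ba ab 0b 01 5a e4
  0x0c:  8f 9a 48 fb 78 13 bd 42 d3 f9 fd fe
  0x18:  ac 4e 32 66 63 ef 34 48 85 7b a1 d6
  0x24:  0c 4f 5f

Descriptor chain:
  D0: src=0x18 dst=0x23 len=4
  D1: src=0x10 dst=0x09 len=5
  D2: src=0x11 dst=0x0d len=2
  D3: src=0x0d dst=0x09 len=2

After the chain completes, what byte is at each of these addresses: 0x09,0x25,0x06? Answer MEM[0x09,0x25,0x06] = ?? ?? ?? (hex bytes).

MEM[0x09,0x25,0x06] = 13 32 ba

  after D0: wrote 4B at 0x23 = ac4e3266
  after D1: wrote 5B at 0x09 = 7813bd42d3
  after D2: wrote 2B at 0x0d = 13bd
  after D3: wrote 2B at 0x09 = 13bd
query mem[0x09]=0x13, mem[0x25]=0x32, mem[0x06]=0xba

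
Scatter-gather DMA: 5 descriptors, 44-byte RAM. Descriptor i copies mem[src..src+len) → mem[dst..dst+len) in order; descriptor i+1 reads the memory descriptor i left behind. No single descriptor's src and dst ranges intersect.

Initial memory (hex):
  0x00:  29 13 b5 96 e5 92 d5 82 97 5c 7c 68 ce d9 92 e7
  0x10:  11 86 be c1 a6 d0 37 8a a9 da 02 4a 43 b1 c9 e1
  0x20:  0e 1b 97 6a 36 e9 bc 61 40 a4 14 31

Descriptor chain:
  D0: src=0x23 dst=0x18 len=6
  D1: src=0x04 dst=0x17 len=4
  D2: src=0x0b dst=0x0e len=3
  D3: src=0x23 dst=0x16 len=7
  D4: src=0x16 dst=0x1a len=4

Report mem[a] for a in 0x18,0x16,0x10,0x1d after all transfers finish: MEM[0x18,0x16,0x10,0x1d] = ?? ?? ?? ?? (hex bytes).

D0: mem[0x18..0x1d] <- [6a 36 e9 bc 61 40]
D1: mem[0x17..0x1a] <- [e5 92 d5 82]
D2: mem[0x0e..0x10] <- [68 ce d9]
D3: mem[0x16..0x1c] <- [6a 36 e9 bc 61 40 a4]
D4: mem[0x1a..0x1d] <- [6a 36 e9 bc]
query mem[0x18]=0xe9, mem[0x16]=0x6a, mem[0x10]=0xd9, mem[0x1d]=0xbc

MEM[0x18,0x16,0x10,0x1d] = e9 6a d9 bc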